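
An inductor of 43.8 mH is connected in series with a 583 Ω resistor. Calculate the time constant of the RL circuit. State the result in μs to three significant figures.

τ = L/R = (4.380×10^-2 H)/(583 Ω) = 7.513×10^-5 s.

τ ≈ 75.1 μs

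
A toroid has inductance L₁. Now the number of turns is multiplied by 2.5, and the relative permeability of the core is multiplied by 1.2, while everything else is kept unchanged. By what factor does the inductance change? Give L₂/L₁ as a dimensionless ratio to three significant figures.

For a toroid, L ∝ μᵣN²A/R.
L₂/L₁ = (2.5)^2 × (1.2) = 7.50.

L₂/L₁ = 7.50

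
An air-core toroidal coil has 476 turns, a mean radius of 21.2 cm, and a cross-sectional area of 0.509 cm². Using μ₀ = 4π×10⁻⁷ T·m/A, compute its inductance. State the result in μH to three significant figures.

L ≈ 10.9 μH

For a thin toroid, L = μ₀N²A/(2πR).
L = (4π×10⁻⁷)(476)²(5.090×10^-5) / (2π×0.212 m) = 1.088×10^-5 H.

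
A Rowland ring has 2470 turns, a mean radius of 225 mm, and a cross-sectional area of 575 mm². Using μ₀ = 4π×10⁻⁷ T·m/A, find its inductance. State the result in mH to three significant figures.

For a thin toroid, L = μ₀N²A/(2πR).
L = (4π×10⁻⁷)(2470)²(5.750×10^-4) / (2π×0.225 m) = 3.118×10^-3 H.

L ≈ 3.12 mH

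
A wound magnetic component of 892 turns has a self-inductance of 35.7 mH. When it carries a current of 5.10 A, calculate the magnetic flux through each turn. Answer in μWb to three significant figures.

From L = NΦ_B/I, the flux per turn is Φ_B = LI/N.
Φ_B = (3.570×10^-2 H)(5.10 A)/892 = 2.041×10^-4 Wb.

Φ_B ≈ 204 μWb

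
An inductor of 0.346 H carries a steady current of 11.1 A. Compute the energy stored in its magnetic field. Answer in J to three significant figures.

Stored magnetic energy: U = ½LI².
U = ½(0.346 H)(11.1 A)² = 21.32 J.

U ≈ 21.3 J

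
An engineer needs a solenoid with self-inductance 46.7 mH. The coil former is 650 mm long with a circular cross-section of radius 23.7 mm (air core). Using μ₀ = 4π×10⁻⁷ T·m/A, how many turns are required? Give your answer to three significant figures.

A = πr² = π(2.370×10^-2 m)² = 1.7646×10^-3 m².
From L = μ₀N²A/ℓ, N = √(Lℓ / (μ₀A)).
N = √[(4.670×10^-2)(0.65) / ((4π×10⁻⁷)×1.7646×10^-3)] = √(1.369×10^7) ≈ 3699.9.

N ≈ 3700 turns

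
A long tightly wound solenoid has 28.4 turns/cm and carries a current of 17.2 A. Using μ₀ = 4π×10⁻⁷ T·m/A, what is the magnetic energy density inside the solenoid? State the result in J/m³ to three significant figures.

u ≈ 1500 J/m³

B = μ₀nI = (4π×10⁻⁷)(2.840×10^3)(17.2) = 6.138×10^-2 T.
u = B²/(2μ₀) = (6.138×10^-2)²/(2×4π×10⁻⁷) = 1.499×10^3 J/m³.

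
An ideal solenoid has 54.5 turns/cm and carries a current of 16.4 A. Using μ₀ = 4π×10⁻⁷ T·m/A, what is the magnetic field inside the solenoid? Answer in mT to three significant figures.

Inside a long solenoid, B = μ₀nI.
B = (4π×10⁻⁷)(5.450×10^3 m⁻¹)(16.4 A) = 0.1123 T.

B ≈ 112 mT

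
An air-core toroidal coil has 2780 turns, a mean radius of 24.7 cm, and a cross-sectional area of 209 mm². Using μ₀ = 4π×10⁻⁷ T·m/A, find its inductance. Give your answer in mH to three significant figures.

L ≈ 1.31 mH

For a thin toroid, L = μ₀N²A/(2πR).
L = (4π×10⁻⁷)(2780)²(2.090×10^-4) / (2π×0.247 m) = 1.308×10^-3 H.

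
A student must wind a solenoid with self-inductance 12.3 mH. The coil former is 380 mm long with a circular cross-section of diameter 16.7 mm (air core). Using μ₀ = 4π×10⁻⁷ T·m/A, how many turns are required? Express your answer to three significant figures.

A = π(d/2)² = π(8.350×10^-3 m)² = 2.190×10^-4 m².
From L = μ₀N²A/ℓ, N = √(Lℓ / (μ₀A)).
N = √[(1.230×10^-2)(0.38) / ((4π×10⁻⁷)×2.190×10^-4)] = √(1.698×10^7) ≈ 4120.8.

N ≈ 4120 turns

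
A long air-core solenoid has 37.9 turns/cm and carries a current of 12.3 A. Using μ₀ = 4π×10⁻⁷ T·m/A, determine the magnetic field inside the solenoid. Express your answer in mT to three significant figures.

B ≈ 58.6 mT

Inside a long solenoid, B = μ₀nI.
B = (4π×10⁻⁷)(3.790×10^3 m⁻¹)(12.3 A) = 5.858×10^-2 T.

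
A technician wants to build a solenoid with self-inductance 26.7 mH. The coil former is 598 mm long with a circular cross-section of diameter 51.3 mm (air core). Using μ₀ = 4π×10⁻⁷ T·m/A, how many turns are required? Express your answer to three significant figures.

N ≈ 2480 turns

A = π(d/2)² = π(2.565×10^-2 m)² = 2.067×10^-3 m².
From L = μ₀N²A/ℓ, N = √(Lℓ / (μ₀A)).
N = √[(2.670×10^-2)(0.598) / ((4π×10⁻⁷)×2.067×10^-3)] = √(6.147×10^6) ≈ 2479.4.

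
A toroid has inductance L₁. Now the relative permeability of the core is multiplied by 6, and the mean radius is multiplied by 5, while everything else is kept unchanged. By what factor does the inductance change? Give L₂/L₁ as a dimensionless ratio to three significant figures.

For a toroid, L ∝ μᵣN²A/R.
L₂/L₁ = (6) × (5)^-1 = 1.20.

L₂/L₁ = 1.20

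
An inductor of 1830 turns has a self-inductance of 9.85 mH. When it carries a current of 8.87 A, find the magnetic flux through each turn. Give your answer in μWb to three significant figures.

From L = NΦ_B/I, the flux per turn is Φ_B = LI/N.
Φ_B = (9.850×10^-3 H)(8.87 A)/1830 = 4.774×10^-5 Wb.

Φ_B ≈ 47.7 μWb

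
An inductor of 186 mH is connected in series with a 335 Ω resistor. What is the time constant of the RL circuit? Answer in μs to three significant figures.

τ = L/R = (0.186 H)/(335 Ω) = 5.552×10^-4 s.

τ ≈ 555 μs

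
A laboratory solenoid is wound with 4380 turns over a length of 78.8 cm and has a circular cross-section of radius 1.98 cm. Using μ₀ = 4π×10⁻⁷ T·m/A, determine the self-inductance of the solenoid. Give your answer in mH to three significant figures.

L ≈ 37.7 mH

A = πr² = π(1.980×10^-2 m)² = 1.232×10^-3 m².
For a long solenoid, L = μ₀N²A/ℓ.
L = (4π×10⁻⁷)(4380)²(1.232×10^-3)/(0.788 m) = 3.768×10^-2 H.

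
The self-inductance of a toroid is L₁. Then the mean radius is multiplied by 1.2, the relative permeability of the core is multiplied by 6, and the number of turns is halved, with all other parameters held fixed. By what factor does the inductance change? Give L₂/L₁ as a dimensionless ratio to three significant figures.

L₂/L₁ = 1.25

For a toroid, L ∝ μᵣN²A/R.
L₂/L₁ = (1.2)^-1 × (6) × (0.5)^2 = 1.25.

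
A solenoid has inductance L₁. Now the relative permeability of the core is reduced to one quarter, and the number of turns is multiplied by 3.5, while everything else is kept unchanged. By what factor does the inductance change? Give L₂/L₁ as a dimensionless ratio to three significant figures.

L₂/L₁ = 3.06

For a solenoid, L ∝ μᵣN²A/ℓ.
L₂/L₁ = (0.25) × (3.5)^2 = 3.06.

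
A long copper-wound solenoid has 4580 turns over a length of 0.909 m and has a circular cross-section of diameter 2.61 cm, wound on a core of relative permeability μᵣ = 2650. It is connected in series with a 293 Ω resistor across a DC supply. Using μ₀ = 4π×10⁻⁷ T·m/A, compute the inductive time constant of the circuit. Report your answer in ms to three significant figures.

A = π(d/2)² = π(1.305×10^-2 m)² = 5.350×10^-4 m².
L = μ₀μᵣN²A/ℓ = (4π×10⁻⁷)(2650)(4580)²(5.350×10^-4)/(0.909) = 41.11 H.
τ = L/R = (41.11)/(293) = 0.1403 s.

τ ≈ 140 ms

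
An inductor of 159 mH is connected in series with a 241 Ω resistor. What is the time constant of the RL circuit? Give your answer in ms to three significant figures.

τ ≈ 0.660 ms

τ = L/R = (0.159 H)/(241 Ω) = 6.598×10^-4 s.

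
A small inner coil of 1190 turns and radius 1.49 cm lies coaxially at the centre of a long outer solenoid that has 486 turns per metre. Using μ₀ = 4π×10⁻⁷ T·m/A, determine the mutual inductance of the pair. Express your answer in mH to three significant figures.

M ≈ 0.507 mH

The outer solenoid produces a uniform field B₁ = μ₀n₁I₁ across the inner coil,
so the flux linkage is N₂Φ = N₂B₁A₂ = μ₀n₁N₂A₂·I₁, giving M = μ₀n₁N₂A₂.
A₂ = πr² = π(1.490×10^-2 m)² = 6.9746×10^-4 m².
M = (4π×10⁻⁷)(486)(1190)(6.9746×10^-4) = 5.069×10^-4 H.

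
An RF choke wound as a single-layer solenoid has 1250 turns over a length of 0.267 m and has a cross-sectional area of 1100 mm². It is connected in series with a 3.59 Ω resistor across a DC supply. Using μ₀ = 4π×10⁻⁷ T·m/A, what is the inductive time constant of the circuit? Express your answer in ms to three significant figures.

τ ≈ 2.25 ms

A = 1100 mm² = 1.100×10^-3 m².
L = μ₀N²A/ℓ = (4π×10⁻⁷)(1250)²(1.100×10^-3)/(0.267) = 8.089×10^-3 H.
τ = L/R = (8.089×10^-3)/(3.59) = 2.253×10^-3 s.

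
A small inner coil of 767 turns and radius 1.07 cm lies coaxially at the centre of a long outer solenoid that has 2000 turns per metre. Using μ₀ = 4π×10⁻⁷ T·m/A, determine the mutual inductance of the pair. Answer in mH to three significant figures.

The outer solenoid produces a uniform field B₁ = μ₀n₁I₁ across the inner coil,
so the flux linkage is N₂Φ = N₂B₁A₂ = μ₀n₁N₂A₂·I₁, giving M = μ₀n₁N₂A₂.
A₂ = πr² = π(1.070×10^-2 m)² = 3.597×10^-4 m².
M = (4π×10⁻⁷)(2000)(767)(3.597×10^-4) = 6.934×10^-4 H.

M ≈ 0.693 mH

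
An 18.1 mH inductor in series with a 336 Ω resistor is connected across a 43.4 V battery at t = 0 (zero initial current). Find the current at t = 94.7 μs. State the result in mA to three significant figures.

I ≈ 107 mA

τ = L/R = 1.810×10^-2/336 = 5.387×10^-5 s; final current I_∞ = ε/R = 43.4/336 = 0.1292 A.
I(t) = I_∞(1 − e^(−t/τ)) with t/τ = 1.758.
I = (0.1292)(1 − e^(−1.758)) = 0.1069 A.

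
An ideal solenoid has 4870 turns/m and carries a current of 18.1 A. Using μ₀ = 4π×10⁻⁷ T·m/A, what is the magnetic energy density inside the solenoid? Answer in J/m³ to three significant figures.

u ≈ 4880 J/m³

B = μ₀nI = (4π×10⁻⁷)(4.870×10^3)(18.1) = 0.1108 T.
u = B²/(2μ₀) = (0.1108)²/(2×4π×10⁻⁷) = 4.882×10^3 J/m³.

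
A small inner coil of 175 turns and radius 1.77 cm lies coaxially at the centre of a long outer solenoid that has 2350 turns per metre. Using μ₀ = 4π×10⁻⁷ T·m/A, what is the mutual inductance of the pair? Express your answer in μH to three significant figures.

M ≈ 509 μH

The outer solenoid produces a uniform field B₁ = μ₀n₁I₁ across the inner coil,
so the flux linkage is N₂Φ = N₂B₁A₂ = μ₀n₁N₂A₂·I₁, giving M = μ₀n₁N₂A₂.
A₂ = πr² = π(1.770×10^-2 m)² = 9.842×10^-4 m².
M = (4π×10⁻⁷)(2350)(175)(9.842×10^-4) = 5.086×10^-4 H.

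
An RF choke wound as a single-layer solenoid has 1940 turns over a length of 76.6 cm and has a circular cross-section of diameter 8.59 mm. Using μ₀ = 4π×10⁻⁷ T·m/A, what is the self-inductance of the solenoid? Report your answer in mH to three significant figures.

L ≈ 0.358 mH

A = π(d/2)² = π(4.295×10^-3 m)² = 5.795×10^-5 m².
For a long solenoid, L = μ₀N²A/ℓ.
L = (4π×10⁻⁷)(1940)²(5.795×10^-5)/(0.766 m) = 3.578×10^-4 H.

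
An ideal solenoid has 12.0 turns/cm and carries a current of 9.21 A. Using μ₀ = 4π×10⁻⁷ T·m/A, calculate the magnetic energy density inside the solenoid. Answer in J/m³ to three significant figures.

u ≈ 76.7 J/m³

B = μ₀nI = (4π×10⁻⁷)(1.200×10^3)(9.21) = 1.389×10^-2 T.
u = B²/(2μ₀) = (1.389×10^-2)²/(2×4π×10⁻⁷) = 76.747 J/m³.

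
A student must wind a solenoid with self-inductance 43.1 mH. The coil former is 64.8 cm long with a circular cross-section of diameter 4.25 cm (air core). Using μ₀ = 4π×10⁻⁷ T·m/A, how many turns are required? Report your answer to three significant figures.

N ≈ 3960 turns

A = π(d/2)² = π(2.125×10^-2 m)² = 1.419×10^-3 m².
From L = μ₀N²A/ℓ, N = √(Lℓ / (μ₀A)).
N = √[(4.310×10^-2)(0.648) / ((4π×10⁻⁷)×1.419×10^-3)] = √(1.567×10^7) ≈ 3958.1.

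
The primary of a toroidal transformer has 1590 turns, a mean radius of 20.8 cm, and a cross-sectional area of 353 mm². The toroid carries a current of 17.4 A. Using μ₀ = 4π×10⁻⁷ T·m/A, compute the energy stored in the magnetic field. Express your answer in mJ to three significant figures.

L = μ₀N²A/(2πR) = (4π×10⁻⁷)(1590)²(3.530×10^-4)/(2π×0.208) = 8.581×10^-4 H.
U = ½LI² = ½(8.581×10^-4)(17.4)² = 0.1299 J.

U ≈ 130 mJ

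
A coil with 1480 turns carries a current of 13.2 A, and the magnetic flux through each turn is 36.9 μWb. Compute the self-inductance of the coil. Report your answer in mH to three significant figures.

Self-inductance is defined by L = NΦ_B/I (flux linkage over current).
L = (1480)(3.690×10^-5 Wb)/(13.2 A) = 4.137×10^-3 H.

L ≈ 4.14 mH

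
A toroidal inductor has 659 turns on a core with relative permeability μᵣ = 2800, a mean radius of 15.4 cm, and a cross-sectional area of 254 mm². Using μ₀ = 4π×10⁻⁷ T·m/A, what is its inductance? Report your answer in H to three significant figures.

For a thin toroid, L = μ₀μᵣN²A/(2πR).
L = (4π×10⁻⁷)(2800)(659)²(2.540×10^-4) / (2π×0.154 m) = 0.4011 H.

L ≈ 0.401 H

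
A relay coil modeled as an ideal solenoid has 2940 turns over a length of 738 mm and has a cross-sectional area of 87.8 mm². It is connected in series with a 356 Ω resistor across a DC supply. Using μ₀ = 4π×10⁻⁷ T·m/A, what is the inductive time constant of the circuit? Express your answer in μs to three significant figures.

τ ≈ 3.63 μs

A = 87.8 mm² = 8.780×10^-5 m².
L = μ₀N²A/ℓ = (4π×10⁻⁷)(2940)²(8.780×10^-5)/(0.738) = 1.292×10^-3 H.
τ = L/R = (1.292×10^-3)/(356) = 3.630×10^-6 s.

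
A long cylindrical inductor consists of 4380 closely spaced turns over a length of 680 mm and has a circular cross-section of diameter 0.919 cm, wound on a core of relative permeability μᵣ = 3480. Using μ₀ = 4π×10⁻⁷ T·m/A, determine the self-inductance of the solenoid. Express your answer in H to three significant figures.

A = π(d/2)² = π(4.595×10^-3 m)² = 6.633×10^-5 m².
For a long solenoid, L = μ₀μᵣN²A/ℓ.
L = (4π×10⁻⁷)(3480)(4380)²(6.633×10^-5)/(0.68 m) = 8.184 H.

L ≈ 8.18 H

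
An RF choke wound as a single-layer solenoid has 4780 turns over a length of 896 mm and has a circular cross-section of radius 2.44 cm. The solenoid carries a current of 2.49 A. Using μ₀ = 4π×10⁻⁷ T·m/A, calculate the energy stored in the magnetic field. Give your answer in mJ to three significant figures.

A = πr² = π(2.440×10^-2 m)² = 1.870×10^-3 m².
L = μ₀N²A/ℓ = (4π×10⁻⁷)(4780)²(1.870×10^-3)/(0.896) = 5.994×10^-2 H.
U = ½LI² = ½(5.994×10^-2)(2.49)² = 0.1858 J.

U ≈ 186 mJ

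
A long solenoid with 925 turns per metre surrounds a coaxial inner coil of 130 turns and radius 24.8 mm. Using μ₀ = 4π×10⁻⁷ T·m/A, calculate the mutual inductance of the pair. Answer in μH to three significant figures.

M ≈ 292 μH

The outer solenoid produces a uniform field B₁ = μ₀n₁I₁ across the inner coil,
so the flux linkage is N₂Φ = N₂B₁A₂ = μ₀n₁N₂A₂·I₁, giving M = μ₀n₁N₂A₂.
A₂ = πr² = π(2.480×10^-2 m)² = 1.932×10^-3 m².
M = (4π×10⁻⁷)(925)(130)(1.932×10^-3) = 2.920×10^-4 H.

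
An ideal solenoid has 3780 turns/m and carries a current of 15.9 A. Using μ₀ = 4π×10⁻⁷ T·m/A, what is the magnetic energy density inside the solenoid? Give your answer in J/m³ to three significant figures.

B = μ₀nI = (4π×10⁻⁷)(3.780×10^3)(15.9) = 7.553×10^-2 T.
u = B²/(2μ₀) = (7.553×10^-2)²/(2×4π×10⁻⁷) = 2.270×10^3 J/m³.

u ≈ 2270 J/m³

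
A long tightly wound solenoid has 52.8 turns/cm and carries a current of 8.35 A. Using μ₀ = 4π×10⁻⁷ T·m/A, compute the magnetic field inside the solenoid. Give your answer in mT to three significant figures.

B ≈ 55.4 mT

Inside a long solenoid, B = μ₀nI.
B = (4π×10⁻⁷)(5.280×10^3 m⁻¹)(8.35 A) = 5.540×10^-2 T.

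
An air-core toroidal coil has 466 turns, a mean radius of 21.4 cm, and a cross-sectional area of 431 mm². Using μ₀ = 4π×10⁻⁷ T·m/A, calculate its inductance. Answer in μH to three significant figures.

For a thin toroid, L = μ₀N²A/(2πR).
L = (4π×10⁻⁷)(466)²(4.310×10^-4) / (2π×0.214 m) = 8.747×10^-5 H.

L ≈ 87.5 μH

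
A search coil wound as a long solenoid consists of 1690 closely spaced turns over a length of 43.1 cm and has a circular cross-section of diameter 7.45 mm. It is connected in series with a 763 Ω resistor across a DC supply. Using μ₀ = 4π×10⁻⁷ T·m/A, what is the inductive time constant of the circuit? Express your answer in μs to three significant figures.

A = π(d/2)² = π(3.725×10^-3 m)² = 4.359×10^-5 m².
L = μ₀N²A/ℓ = (4π×10⁻⁷)(1690)²(4.359×10^-5)/(0.431) = 3.630×10^-4 H.
τ = L/R = (3.630×10^-4)/(763) = 4.758×10^-7 s.

τ ≈ 0.476 μs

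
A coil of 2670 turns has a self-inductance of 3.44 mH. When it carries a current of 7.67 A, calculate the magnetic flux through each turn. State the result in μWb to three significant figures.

From L = NΦ_B/I, the flux per turn is Φ_B = LI/N.
Φ_B = (3.440×10^-3 H)(7.67 A)/2670 = 9.882×10^-6 Wb.

Φ_B ≈ 9.88 μWb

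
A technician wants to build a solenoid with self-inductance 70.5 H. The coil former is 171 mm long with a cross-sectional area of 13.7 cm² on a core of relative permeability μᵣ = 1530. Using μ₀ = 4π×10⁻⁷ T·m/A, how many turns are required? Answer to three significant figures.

N ≈ 2140 turns

A = 13.7 cm² = 1.370×10^-3 m².
From L = μ₀μᵣN²A/ℓ, N = √(Lℓ / (μ₀μᵣA)).
N = √[(70.5)(0.171) / ((4π×10⁻⁷)(1530)×1.370×10^-3)] = √(4.577×10^6) ≈ 2139.3.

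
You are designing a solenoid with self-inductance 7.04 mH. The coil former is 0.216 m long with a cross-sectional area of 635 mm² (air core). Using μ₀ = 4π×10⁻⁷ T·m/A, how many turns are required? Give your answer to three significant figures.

A = 635 mm² = 6.350×10^-4 m².
From L = μ₀N²A/ℓ, N = √(Lℓ / (μ₀A)).
N = √[(7.040×10^-3)(0.216) / ((4π×10⁻⁷)×6.350×10^-4)] = √(1.906×10^6) ≈ 1380.5.

N ≈ 1380 turns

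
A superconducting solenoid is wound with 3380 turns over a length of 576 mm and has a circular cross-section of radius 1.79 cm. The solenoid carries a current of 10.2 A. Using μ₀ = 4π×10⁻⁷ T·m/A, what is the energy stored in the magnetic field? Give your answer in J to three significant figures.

U ≈ 1.31 J

A = πr² = π(1.790×10^-2 m)² = 1.007×10^-3 m².
L = μ₀N²A/ℓ = (4π×10⁻⁷)(3380)²(1.007×10^-3)/(0.576) = 2.509×10^-2 H.
U = ½LI² = ½(2.509×10^-2)(10.2)² = 1.305 J.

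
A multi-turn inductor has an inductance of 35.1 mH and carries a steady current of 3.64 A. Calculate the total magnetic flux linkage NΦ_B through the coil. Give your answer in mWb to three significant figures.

From L = NΦ_B/I, the flux linkage is NΦ_B = LI.
NΦ_B = (3.510×10^-2 H)(3.64 A) = 0.1278 Wb.

NΦ_B ≈ 128 mWb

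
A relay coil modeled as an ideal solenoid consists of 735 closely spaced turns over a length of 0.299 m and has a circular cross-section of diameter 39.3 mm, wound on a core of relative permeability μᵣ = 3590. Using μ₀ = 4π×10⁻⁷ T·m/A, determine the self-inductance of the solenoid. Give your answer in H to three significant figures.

A = π(d/2)² = π(1.965×10^-2 m)² = 1.213×10^-3 m².
For a long solenoid, L = μ₀μᵣN²A/ℓ.
L = (4π×10⁻⁷)(3590)(735)²(1.213×10^-3)/(0.299 m) = 9.887 H.

L ≈ 9.89 H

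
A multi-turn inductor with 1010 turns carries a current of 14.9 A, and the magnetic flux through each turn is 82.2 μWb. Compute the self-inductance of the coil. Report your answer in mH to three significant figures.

L ≈ 5.57 mH

Self-inductance is defined by L = NΦ_B/I (flux linkage over current).
L = (1010)(8.220×10^-5 Wb)/(14.9 A) = 5.572×10^-3 H.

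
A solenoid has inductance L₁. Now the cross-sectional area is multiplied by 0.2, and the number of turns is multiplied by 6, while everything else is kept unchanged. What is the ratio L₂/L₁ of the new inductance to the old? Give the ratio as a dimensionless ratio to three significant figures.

For a solenoid, L ∝ μᵣN²A/ℓ.
L₂/L₁ = (0.2) × (6)^2 = 7.20.

L₂/L₁ = 7.20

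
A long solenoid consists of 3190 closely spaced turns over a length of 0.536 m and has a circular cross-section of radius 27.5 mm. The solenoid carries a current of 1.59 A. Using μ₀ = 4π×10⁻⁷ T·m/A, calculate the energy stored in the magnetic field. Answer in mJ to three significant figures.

A = πr² = π(2.750×10^-2 m)² = 2.376×10^-3 m².
L = μ₀N²A/ℓ = (4π×10⁻⁷)(3190)²(2.376×10^-3)/(0.536) = 5.668×10^-2 H.
U = ½LI² = ½(5.668×10^-2)(1.59)² = 7.1648×10^-2 J.

U ≈ 71.6 mJ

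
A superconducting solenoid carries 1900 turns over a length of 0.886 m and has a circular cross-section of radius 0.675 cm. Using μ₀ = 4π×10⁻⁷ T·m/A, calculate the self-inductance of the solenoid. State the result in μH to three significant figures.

A = πr² = π(6.750×10^-3 m)² = 1.431×10^-4 m².
For a long solenoid, L = μ₀N²A/ℓ.
L = (4π×10⁻⁷)(1900)²(1.431×10^-4)/(0.886 m) = 7.329×10^-4 H.

L ≈ 733 μH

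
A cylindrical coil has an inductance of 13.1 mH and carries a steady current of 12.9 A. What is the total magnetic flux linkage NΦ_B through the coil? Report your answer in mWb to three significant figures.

From L = NΦ_B/I, the flux linkage is NΦ_B = LI.
NΦ_B = (1.310×10^-2 H)(12.9 A) = 0.169 Wb.

NΦ_B ≈ 169 mWb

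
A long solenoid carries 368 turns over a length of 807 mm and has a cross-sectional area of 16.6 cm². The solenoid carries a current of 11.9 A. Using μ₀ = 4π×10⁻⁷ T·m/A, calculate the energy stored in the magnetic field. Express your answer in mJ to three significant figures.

U ≈ 24.8 mJ

A = 16.6 cm² = 1.660×10^-3 m².
L = μ₀N²A/ℓ = (4π×10⁻⁷)(368)²(1.660×10^-3)/(0.807) = 3.501×10^-4 H.
U = ½LI² = ½(3.501×10^-4)(11.9)² = 2.479×10^-2 J.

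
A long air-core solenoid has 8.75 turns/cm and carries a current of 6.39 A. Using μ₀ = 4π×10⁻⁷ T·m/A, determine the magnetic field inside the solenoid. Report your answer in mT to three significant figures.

Inside a long solenoid, B = μ₀nI.
B = (4π×10⁻⁷)(875 m⁻¹)(6.39 A) = 7.026×10^-3 T.

B ≈ 7.03 mT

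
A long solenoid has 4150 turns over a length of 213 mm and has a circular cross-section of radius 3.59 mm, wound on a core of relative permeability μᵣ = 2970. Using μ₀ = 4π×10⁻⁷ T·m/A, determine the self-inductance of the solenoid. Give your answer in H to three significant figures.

L ≈ 12.2 H

A = πr² = π(3.590×10^-3 m)² = 4.049×10^-5 m².
For a long solenoid, L = μ₀μᵣN²A/ℓ.
L = (4π×10⁻⁷)(2970)(4150)²(4.049×10^-5)/(0.213 m) = 12.22 H.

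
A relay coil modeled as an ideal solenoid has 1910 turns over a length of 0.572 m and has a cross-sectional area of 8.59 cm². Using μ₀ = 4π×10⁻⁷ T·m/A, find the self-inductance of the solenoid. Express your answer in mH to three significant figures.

L ≈ 6.88 mH

A = 8.59 cm² = 8.590×10^-4 m².
For a long solenoid, L = μ₀N²A/ℓ.
L = (4π×10⁻⁷)(1910)²(8.590×10^-4)/(0.572 m) = 6.8845×10^-3 H.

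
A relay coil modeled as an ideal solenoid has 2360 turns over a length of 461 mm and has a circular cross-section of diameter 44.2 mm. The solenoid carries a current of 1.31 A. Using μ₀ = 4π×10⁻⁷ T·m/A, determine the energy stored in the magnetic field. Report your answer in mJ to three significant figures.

U ≈ 20.0 mJ

A = π(d/2)² = π(2.210×10^-2 m)² = 1.534×10^-3 m².
L = μ₀N²A/ℓ = (4π×10⁻⁷)(2360)²(1.534×10^-3)/(0.461) = 2.330×10^-2 H.
U = ½LI² = ½(2.330×10^-2)(1.31)² = 1.999×10^-2 J.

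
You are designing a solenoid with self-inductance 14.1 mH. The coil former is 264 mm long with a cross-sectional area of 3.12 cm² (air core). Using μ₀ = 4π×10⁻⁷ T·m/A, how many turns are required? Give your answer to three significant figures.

N ≈ 3080 turns

A = 3.12 cm² = 3.120×10^-4 m².
From L = μ₀N²A/ℓ, N = √(Lℓ / (μ₀A)).
N = √[(1.410×10^-2)(0.264) / ((4π×10⁻⁷)×3.120×10^-4)] = √(9.494×10^6) ≈ 3081.3.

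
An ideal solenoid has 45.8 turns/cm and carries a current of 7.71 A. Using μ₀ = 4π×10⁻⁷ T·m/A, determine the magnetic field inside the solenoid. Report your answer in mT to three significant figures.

Inside a long solenoid, B = μ₀nI.
B = (4π×10⁻⁷)(4.580×10^3 m⁻¹)(7.71 A) = 4.437×10^-2 T.

B ≈ 44.4 mT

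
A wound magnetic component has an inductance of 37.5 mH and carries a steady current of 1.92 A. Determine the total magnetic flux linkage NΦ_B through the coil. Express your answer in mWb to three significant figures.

NΦ_B ≈ 72.0 mWb

From L = NΦ_B/I, the flux linkage is NΦ_B = LI.
NΦ_B = (3.750×10^-2 H)(1.92 A) = 7.200×10^-2 Wb.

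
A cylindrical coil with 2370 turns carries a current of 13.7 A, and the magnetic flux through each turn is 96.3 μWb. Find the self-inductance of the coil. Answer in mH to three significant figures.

Self-inductance is defined by L = NΦ_B/I (flux linkage over current).
L = (2370)(9.630×10^-5 Wb)/(13.7 A) = 1.666×10^-2 H.

L ≈ 16.7 mH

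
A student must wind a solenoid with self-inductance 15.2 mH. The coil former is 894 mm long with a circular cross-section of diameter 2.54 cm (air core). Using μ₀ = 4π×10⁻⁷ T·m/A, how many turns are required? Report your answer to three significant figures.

A = π(d/2)² = π(1.270×10^-2 m)² = 5.067×10^-4 m².
From L = μ₀N²A/ℓ, N = √(Lℓ / (μ₀A)).
N = √[(1.520×10^-2)(0.894) / ((4π×10⁻⁷)×5.067×10^-4)] = √(2.134×10^7) ≈ 4619.6.

N ≈ 4620 turns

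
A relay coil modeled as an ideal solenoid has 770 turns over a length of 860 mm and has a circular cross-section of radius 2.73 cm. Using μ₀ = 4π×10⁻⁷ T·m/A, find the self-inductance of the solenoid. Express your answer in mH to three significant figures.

L ≈ 2.03 mH

A = πr² = π(2.730×10^-2 m)² = 2.341×10^-3 m².
For a long solenoid, L = μ₀N²A/ℓ.
L = (4π×10⁻⁷)(770)²(2.341×10^-3)/(0.86 m) = 2.028×10^-3 H.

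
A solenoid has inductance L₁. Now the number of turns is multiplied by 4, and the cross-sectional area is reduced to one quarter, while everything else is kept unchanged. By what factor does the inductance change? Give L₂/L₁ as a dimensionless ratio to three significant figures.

For a solenoid, L ∝ μᵣN²A/ℓ.
L₂/L₁ = (4)^2 × (0.25) = 4.00.

L₂/L₁ = 4.00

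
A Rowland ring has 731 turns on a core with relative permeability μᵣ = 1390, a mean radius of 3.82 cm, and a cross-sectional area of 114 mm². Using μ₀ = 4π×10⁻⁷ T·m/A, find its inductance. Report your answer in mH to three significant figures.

L ≈ 443 mH

For a thin toroid, L = μ₀μᵣN²A/(2πR).
L = (4π×10⁻⁷)(1390)(731)²(1.140×10^-4) / (2π×3.820×10^-2 m) = 0.4433 H.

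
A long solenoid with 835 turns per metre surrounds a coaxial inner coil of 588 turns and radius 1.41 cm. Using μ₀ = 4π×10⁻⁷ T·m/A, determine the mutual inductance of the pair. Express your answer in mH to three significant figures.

M ≈ 0.385 mH

The outer solenoid produces a uniform field B₁ = μ₀n₁I₁ across the inner coil,
so the flux linkage is N₂Φ = N₂B₁A₂ = μ₀n₁N₂A₂·I₁, giving M = μ₀n₁N₂A₂.
A₂ = πr² = π(1.410×10^-2 m)² = 6.246×10^-4 m².
M = (4π×10⁻⁷)(835)(588)(6.246×10^-4) = 3.854×10^-4 H.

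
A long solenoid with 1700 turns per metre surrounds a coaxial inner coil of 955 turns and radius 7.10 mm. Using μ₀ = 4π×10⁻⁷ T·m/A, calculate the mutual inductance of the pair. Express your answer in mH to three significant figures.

M ≈ 0.323 mH

The outer solenoid produces a uniform field B₁ = μ₀n₁I₁ across the inner coil,
so the flux linkage is N₂Φ = N₂B₁A₂ = μ₀n₁N₂A₂·I₁, giving M = μ₀n₁N₂A₂.
A₂ = πr² = π(7.100×10^-3 m)² = 1.584×10^-4 m².
M = (4π×10⁻⁷)(1700)(955)(1.584×10^-4) = 3.231×10^-4 H.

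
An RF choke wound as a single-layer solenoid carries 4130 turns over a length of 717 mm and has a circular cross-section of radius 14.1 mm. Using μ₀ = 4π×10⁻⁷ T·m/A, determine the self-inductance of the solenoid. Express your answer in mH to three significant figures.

A = πr² = π(1.410×10^-2 m)² = 6.246×10^-4 m².
For a long solenoid, L = μ₀N²A/ℓ.
L = (4π×10⁻⁷)(4130)²(6.246×10^-4)/(0.717 m) = 1.867×10^-2 H.

L ≈ 18.7 mH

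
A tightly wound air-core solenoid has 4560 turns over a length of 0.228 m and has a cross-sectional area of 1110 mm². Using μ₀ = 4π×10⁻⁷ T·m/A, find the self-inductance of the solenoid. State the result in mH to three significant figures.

A = 1110 mm² = 1.110×10^-3 m².
For a long solenoid, L = μ₀N²A/ℓ.
L = (4π×10⁻⁷)(4560)²(1.110×10^-3)/(0.228 m) = 0.1272 H.

L ≈ 127 mH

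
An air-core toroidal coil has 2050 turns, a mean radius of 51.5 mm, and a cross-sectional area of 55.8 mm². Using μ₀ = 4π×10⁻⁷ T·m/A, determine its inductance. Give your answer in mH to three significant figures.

L ≈ 0.911 mH

For a thin toroid, L = μ₀N²A/(2πR).
L = (4π×10⁻⁷)(2050)²(5.580×10^-5) / (2π×5.150×10^-2 m) = 9.107×10^-4 H.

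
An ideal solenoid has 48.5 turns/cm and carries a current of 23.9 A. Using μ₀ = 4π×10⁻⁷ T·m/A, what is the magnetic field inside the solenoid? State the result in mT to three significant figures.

Inside a long solenoid, B = μ₀nI.
B = (4π×10⁻⁷)(4.850×10^3 m⁻¹)(23.9 A) = 0.1457 T.

B ≈ 146 mT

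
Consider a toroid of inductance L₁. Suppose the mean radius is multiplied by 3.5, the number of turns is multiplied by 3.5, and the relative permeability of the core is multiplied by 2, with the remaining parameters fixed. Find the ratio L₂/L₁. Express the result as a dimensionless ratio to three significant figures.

L₂/L₁ = 7.00

For a toroid, L ∝ μᵣN²A/R.
L₂/L₁ = (3.5)^-1 × (3.5)^2 × (2) = 7.00.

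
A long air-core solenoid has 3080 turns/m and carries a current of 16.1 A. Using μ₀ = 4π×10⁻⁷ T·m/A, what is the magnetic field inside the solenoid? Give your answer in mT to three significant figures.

B ≈ 62.3 mT

Inside a long solenoid, B = μ₀nI.
B = (4π×10⁻⁷)(3.080×10^3 m⁻¹)(16.1 A) = 6.231×10^-2 T.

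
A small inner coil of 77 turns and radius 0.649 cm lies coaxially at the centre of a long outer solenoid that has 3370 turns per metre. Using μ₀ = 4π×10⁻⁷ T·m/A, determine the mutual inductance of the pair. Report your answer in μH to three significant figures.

The outer solenoid produces a uniform field B₁ = μ₀n₁I₁ across the inner coil,
so the flux linkage is N₂Φ = N₂B₁A₂ = μ₀n₁N₂A₂·I₁, giving M = μ₀n₁N₂A₂.
A₂ = πr² = π(6.490×10^-3 m)² = 1.323×10^-4 m².
M = (4π×10⁻⁷)(3370)(77)(1.323×10^-4) = 4.3149×10^-5 H.

M ≈ 43.1 μH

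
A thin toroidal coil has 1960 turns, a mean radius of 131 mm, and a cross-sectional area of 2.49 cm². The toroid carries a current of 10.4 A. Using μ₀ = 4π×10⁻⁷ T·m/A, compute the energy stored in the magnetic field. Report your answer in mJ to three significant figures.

L = μ₀N²A/(2πR) = (4π×10⁻⁷)(1960)²(2.490×10^-4)/(2π×0.131) = 1.460×10^-3 H.
U = ½LI² = ½(1.460×10^-3)(10.4)² = 7.898×10^-2 J.

U ≈ 79.0 mJ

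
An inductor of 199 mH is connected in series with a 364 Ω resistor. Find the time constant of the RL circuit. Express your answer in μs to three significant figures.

τ ≈ 547 μs

τ = L/R = (0.199 H)/(364 Ω) = 5.467×10^-4 s.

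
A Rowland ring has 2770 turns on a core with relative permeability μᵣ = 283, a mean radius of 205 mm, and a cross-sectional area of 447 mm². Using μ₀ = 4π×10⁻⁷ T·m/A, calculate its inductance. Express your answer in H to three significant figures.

For a thin toroid, L = μ₀μᵣN²A/(2πR).
L = (4π×10⁻⁷)(283)(2770)²(4.470×10^-4) / (2π×0.205 m) = 0.947 H.

L ≈ 0.947 H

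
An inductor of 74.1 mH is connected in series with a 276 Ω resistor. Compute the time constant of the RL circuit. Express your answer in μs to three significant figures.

τ = L/R = (7.410×10^-2 H)/(276 Ω) = 2.6848×10^-4 s.

τ ≈ 268 μs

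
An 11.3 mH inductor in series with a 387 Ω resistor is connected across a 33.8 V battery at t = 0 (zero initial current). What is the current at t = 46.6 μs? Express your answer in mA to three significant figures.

τ = L/R = 1.130×10^-2/387 = 2.920×10^-5 s; final current I_∞ = ε/R = 33.8/387 = 8.734×10^-2 A.
I(t) = I_∞(1 − e^(−t/τ)) with t/τ = 1.596.
I = (8.734×10^-2)(1 − e^(−1.596)) = 6.963×10^-2 A.

I ≈ 69.6 mA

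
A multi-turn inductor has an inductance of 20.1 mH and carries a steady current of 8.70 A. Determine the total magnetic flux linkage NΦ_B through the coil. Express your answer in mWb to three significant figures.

From L = NΦ_B/I, the flux linkage is NΦ_B = LI.
NΦ_B = (2.010×10^-2 H)(8.70 A) = 0.1749 Wb.

NΦ_B ≈ 175 mWb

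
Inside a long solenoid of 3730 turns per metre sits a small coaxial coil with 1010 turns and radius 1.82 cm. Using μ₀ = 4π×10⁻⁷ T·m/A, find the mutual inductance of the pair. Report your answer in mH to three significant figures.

The outer solenoid produces a uniform field B₁ = μ₀n₁I₁ across the inner coil,
so the flux linkage is N₂Φ = N₂B₁A₂ = μ₀n₁N₂A₂·I₁, giving M = μ₀n₁N₂A₂.
A₂ = πr² = π(1.820×10^-2 m)² = 1.041×10^-3 m².
M = (4π×10⁻⁷)(3730)(1010)(1.041×10^-3) = 4.926×10^-3 H.

M ≈ 4.93 mH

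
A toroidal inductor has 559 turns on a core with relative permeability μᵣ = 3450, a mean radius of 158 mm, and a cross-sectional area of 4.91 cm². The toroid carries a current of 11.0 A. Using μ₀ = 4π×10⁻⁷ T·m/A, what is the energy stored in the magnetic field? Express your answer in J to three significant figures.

L = μ₀μᵣN²A/(2πR) = (4π×10⁻⁷)(3450)(559)²(4.910×10^-4)/(2π×0.158) = 0.67 H.
U = ½LI² = ½(0.67)(11.0)² = 40.54 J.

U ≈ 40.5 J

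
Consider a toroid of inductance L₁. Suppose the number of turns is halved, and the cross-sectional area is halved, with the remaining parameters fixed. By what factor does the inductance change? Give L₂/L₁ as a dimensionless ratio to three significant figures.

L₂/L₁ = 0.125

For a toroid, L ∝ μᵣN²A/R.
L₂/L₁ = (0.5)^2 × (0.5) = 0.125.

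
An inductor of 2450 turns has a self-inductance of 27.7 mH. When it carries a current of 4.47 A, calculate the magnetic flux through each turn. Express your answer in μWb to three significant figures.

Φ_B ≈ 50.5 μWb

From L = NΦ_B/I, the flux per turn is Φ_B = LI/N.
Φ_B = (2.770×10^-2 H)(4.47 A)/2450 = 5.054×10^-5 Wb.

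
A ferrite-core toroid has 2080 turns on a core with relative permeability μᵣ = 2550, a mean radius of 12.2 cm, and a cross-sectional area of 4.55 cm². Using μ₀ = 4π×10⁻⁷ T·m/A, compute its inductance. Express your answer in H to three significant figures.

L ≈ 8.23 H

For a thin toroid, L = μ₀μᵣN²A/(2πR).
L = (4π×10⁻⁷)(2550)(2080)²(4.550×10^-4) / (2π×0.122 m) = 8.229 H.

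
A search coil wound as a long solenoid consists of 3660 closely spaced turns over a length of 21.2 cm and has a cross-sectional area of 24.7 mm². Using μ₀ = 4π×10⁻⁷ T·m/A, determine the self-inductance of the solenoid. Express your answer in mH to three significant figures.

L ≈ 1.96 mH

A = 24.7 mm² = 2.470×10^-5 m².
For a long solenoid, L = μ₀N²A/ℓ.
L = (4π×10⁻⁷)(3660)²(2.470×10^-5)/(0.212 m) = 1.961×10^-3 H.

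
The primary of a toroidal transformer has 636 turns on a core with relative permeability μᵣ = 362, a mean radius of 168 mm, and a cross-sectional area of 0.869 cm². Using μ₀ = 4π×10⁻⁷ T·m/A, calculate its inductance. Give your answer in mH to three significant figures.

For a thin toroid, L = μ₀μᵣN²A/(2πR).
L = (4π×10⁻⁷)(362)(636)²(8.690×10^-5) / (2π×0.168 m) = 1.5148×10^-2 H.

L ≈ 15.1 mH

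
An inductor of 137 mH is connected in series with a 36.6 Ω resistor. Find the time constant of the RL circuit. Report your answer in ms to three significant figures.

τ ≈ 3.74 ms

τ = L/R = (0.137 H)/(36.6 Ω) = 3.743×10^-3 s.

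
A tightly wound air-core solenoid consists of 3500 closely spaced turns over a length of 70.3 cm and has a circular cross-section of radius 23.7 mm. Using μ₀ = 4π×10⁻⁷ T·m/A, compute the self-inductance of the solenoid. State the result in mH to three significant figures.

A = πr² = π(2.370×10^-2 m)² = 1.7646×10^-3 m².
For a long solenoid, L = μ₀N²A/ℓ.
L = (4π×10⁻⁷)(3500)²(1.7646×10^-3)/(0.703 m) = 3.864×10^-2 H.

L ≈ 38.6 mH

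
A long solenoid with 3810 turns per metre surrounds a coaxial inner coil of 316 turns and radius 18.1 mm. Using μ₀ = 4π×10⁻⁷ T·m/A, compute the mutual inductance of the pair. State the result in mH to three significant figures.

The outer solenoid produces a uniform field B₁ = μ₀n₁I₁ across the inner coil,
so the flux linkage is N₂Φ = N₂B₁A₂ = μ₀n₁N₂A₂·I₁, giving M = μ₀n₁N₂A₂.
A₂ = πr² = π(1.810×10^-2 m)² = 1.029×10^-3 m².
M = (4π×10⁻⁷)(3810)(316)(1.029×10^-3) = 1.557×10^-3 H.

M ≈ 1.56 mH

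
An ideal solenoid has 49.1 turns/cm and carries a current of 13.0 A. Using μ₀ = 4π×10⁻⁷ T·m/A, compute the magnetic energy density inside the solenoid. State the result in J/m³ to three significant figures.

u ≈ 2560 J/m³

B = μ₀nI = (4π×10⁻⁷)(4.910×10^3)(13.0) = 8.021×10^-2 T.
u = B²/(2μ₀) = (8.021×10^-2)²/(2×4π×10⁻⁷) = 2.560×10^3 J/m³.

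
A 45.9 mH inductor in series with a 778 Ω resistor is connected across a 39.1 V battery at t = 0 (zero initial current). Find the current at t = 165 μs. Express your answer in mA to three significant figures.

I ≈ 47.2 mA

τ = L/R = 4.590×10^-2/778 = 5.900×10^-5 s; final current I_∞ = ε/R = 39.1/778 = 5.026×10^-2 A.
I(t) = I_∞(1 − e^(−t/τ)) with t/τ = 2.797.
I = (5.026×10^-2)(1 − e^(−2.797)) = 4.719×10^-2 A.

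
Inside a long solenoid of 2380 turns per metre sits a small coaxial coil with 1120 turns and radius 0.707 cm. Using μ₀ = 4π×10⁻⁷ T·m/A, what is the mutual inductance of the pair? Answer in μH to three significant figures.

The outer solenoid produces a uniform field B₁ = μ₀n₁I₁ across the inner coil,
so the flux linkage is N₂Φ = N₂B₁A₂ = μ₀n₁N₂A₂·I₁, giving M = μ₀n₁N₂A₂.
A₂ = πr² = π(7.070×10^-3 m)² = 1.570×10^-4 m².
M = (4π×10⁻⁷)(2380)(1120)(1.570×10^-4) = 5.260×10^-4 H.

M ≈ 526 μH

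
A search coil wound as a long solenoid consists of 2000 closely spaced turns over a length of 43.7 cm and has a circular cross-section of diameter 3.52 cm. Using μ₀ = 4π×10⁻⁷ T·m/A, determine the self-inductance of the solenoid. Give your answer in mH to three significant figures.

L ≈ 11.2 mH

A = π(d/2)² = π(1.760×10^-2 m)² = 9.731×10^-4 m².
For a long solenoid, L = μ₀N²A/ℓ.
L = (4π×10⁻⁷)(2000)²(9.731×10^-4)/(0.437 m) = 1.119×10^-2 H.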